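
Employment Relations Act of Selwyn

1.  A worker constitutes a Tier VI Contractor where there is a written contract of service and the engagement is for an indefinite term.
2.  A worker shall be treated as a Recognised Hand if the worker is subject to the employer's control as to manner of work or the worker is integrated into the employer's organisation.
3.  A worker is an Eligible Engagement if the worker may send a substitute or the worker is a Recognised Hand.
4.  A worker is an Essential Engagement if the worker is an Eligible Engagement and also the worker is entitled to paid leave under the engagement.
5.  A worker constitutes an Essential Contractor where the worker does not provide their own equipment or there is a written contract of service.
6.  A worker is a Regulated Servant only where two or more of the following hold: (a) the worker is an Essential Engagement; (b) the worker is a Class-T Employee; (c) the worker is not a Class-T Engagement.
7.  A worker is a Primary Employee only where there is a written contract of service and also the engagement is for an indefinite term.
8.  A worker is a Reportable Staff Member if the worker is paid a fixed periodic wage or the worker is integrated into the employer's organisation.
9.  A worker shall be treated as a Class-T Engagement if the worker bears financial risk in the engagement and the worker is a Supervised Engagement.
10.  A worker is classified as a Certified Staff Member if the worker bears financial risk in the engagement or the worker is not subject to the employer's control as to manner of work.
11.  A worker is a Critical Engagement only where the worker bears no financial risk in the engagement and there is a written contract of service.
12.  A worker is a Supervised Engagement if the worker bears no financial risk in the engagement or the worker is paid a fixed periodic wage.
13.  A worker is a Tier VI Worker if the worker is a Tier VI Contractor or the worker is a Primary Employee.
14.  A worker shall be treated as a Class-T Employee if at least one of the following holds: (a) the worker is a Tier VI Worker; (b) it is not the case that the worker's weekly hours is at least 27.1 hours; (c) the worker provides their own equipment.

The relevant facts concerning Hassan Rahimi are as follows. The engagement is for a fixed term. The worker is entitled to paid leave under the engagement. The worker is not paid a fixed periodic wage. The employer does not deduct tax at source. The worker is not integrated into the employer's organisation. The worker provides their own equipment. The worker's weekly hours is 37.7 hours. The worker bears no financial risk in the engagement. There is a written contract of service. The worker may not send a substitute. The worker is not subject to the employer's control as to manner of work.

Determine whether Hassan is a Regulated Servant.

Yes

Under paragraph 2: the worker is subject to the employer's control as to manner of work? no; or the worker is integrated into the employer's organisation? no. So the worker is not a Recognised Hand.
Under paragraph 3: the worker may send a substitute? no; or Recognised Hand (paragraph 2)? no. So the worker is not an Eligible Engagement.
Under paragraph 4: Eligible Engagement (paragraph 3)? no; and the worker is entitled to paid leave under the engagement? yes. So the worker is not an Essential Engagement.
Under paragraph 1: there is a written contract of service? yes; and the engagement is for an indefinite term? no. So the worker is not a Tier VI Contractor.
Under paragraph 7: there is a written contract of service? yes; and the engagement is for an indefinite term? no. So the worker is not a Primary Employee.
Under paragraph 13: Tier VI Contractor (paragraph 1)? no; or Primary Employee (paragraph 7)? no. So the worker is not a Tier VI Worker.
Under paragraph 14: Tier VI Worker (paragraph 13)? no; or worker's weekly hours: 37.7 hours ≥ 27.1 hours? yes, so negated condition no; or the worker provides their own equipment? yes. So the worker is a Class-T Employee.
Under paragraph 12: the worker bears no financial risk in the engagement? yes; or the worker is paid a fixed periodic wage? no. So the worker is a Supervised Engagement.
Under paragraph 9: the worker bears financial risk in the engagement? no; and Supervised Engagement (paragraph 12)? yes. So the worker is not a Class-T Engagement.
Under paragraph 6: Essential Engagement (paragraph 4)? no; Class-T Employee (paragraph 14)? yes; not a Class-T Engagement (paragraph 9)? yes — 2 of 3 hold (need ≥2) → satisfied.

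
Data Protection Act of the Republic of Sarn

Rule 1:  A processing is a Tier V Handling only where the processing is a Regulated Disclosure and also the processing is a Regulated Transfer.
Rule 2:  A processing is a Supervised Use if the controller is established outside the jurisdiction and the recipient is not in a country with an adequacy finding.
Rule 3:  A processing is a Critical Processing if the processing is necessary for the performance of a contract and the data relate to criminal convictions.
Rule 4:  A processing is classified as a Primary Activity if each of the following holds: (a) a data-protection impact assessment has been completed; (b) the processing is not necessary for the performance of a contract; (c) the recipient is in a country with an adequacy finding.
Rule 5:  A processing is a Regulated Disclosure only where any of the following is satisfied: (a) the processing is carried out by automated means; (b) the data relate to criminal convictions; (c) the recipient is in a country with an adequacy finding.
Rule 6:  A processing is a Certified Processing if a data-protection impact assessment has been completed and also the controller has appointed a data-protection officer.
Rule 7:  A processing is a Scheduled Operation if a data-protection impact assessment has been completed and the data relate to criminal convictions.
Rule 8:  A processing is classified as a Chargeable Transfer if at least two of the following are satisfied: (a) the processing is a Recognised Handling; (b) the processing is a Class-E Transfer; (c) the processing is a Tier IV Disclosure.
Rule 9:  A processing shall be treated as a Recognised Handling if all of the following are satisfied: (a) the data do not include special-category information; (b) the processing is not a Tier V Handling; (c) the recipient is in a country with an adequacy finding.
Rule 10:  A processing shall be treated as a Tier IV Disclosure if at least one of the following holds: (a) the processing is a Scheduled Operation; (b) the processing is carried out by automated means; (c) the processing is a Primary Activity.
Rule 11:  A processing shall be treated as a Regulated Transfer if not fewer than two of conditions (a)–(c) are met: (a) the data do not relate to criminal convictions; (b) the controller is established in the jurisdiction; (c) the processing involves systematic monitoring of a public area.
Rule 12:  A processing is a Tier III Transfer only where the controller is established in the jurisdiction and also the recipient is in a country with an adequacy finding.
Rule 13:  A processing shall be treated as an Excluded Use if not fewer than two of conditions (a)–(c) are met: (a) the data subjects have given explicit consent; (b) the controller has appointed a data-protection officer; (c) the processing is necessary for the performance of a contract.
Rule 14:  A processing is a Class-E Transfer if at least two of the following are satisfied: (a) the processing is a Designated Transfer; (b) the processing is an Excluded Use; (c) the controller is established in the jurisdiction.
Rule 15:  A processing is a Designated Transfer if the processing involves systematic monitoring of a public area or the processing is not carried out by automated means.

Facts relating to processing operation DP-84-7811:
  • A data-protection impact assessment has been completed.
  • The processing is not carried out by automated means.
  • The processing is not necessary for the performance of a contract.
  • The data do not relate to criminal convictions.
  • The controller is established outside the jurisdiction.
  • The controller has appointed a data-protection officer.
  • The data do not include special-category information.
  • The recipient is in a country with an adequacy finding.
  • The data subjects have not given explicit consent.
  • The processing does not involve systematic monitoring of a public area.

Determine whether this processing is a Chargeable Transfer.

Yes

rule 5 — Regulated Disclosure: [the processing is carried out by automated means? no] OR [the data relate to criminal convictions? no] OR [the recipient is in a country with an adequacy finding? yes] → satisfied.
rule 11 — Regulated Transfer: the data do not relate to criminal convictions? yes; the controller is established in the jurisdiction? no; the processing involves systematic monitoring of a public area? no — 1 of 3 hold (need ≥2) → not satisfied.
rule 1 — Tier V Handling: [Regulated Disclosure (rule 5)? yes] AND [Regulated Transfer (rule 11)? no] → not satisfied.
rule 9 — Recognised Handling: [the data do not include special-category information? yes] AND [not a Tier V Handling (rule 1)? yes] AND [the recipient is in a country with an adequacy finding? yes] → satisfied.
rule 15 — Designated Transfer: [the processing involves systematic monitoring of a public area? no] OR [the processing is not carried out by automated means? yes] → satisfied.
rule 13 — Excluded Use: the data subjects have given explicit consent? no; the controller has appointed a data-protection officer? yes; the processing is necessary for the performance of a contract? no — 1 of 3 hold (need ≥2) → not satisfied.
rule 14 — Class-E Transfer: Designated Transfer (rule 15)? yes; Excluded Use (rule 13)? no; the controller is established in the jurisdiction? no — 1 of 3 hold (need ≥2) → not satisfied.
rule 7 — Scheduled Operation: [a data-protection impact assessment has been completed? yes] AND [the data relate to criminal convictions? no] → not satisfied.
rule 4 — Primary Activity: [a data-protection impact assessment has been completed? yes] AND [the processing is not necessary for the performance of a contract? yes] AND [the recipient is in a country with an adequacy finding? yes] → satisfied.
rule 10 — Tier IV Disclosure: [Scheduled Operation (rule 7)? no] OR [the processing is carried out by automated means? no] OR [Primary Activity (rule 4)? yes] → satisfied.
rule 8 — Chargeable Transfer: Recognised Handling (rule 9)? yes; Class-E Transfer (rule 14)? no; Tier IV Disclosure (rule 10)? yes — 2 of 3 hold (need ≥2) → satisfied.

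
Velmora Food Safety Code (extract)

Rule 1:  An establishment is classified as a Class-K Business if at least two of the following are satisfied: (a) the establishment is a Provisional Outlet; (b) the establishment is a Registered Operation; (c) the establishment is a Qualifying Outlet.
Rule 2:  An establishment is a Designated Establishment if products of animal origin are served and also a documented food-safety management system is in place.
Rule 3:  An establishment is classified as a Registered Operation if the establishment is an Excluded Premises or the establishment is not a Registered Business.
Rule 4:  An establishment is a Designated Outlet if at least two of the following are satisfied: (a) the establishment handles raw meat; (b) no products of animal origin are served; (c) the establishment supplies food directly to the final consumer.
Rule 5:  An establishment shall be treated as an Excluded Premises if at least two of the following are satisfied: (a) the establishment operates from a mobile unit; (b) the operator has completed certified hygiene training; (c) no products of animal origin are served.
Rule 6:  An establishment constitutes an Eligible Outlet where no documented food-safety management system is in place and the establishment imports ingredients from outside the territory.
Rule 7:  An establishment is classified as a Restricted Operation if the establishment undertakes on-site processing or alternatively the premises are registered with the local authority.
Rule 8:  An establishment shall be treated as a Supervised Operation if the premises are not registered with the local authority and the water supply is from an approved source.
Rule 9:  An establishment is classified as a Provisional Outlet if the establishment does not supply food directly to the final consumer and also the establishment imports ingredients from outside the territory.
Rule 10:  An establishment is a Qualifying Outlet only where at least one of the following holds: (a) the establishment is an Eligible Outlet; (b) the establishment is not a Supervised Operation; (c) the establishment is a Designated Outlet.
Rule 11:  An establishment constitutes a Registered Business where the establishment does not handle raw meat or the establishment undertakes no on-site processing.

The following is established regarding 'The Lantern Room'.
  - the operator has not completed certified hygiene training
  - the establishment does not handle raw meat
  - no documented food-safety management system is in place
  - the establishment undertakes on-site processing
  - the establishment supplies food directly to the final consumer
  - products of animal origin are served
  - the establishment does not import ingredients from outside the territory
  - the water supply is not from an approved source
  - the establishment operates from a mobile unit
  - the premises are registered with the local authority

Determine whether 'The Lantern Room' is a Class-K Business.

rule 9 — Provisional Outlet: [the establishment does not supply food directly to the final consumer? no] AND [the establishment imports ingredients from outside the territory? no] → not satisfied.
rule 5 — Excluded Premises: the establishment operates from a mobile unit? yes; the operator has completed certified hygiene training? no; no products of animal origin are served? no — 1 of 3 hold (need ≥2) → not satisfied.
rule 11 — Registered Business: [the establishment does not handle raw meat? yes] OR [the establishment undertakes no on-site processing? no] → satisfied.
rule 3 — Registered Operation: [Excluded Premises (rule 5)? no] OR [not a Registered Business (rule 11)? no] → not satisfied.
rule 6 — Eligible Outlet: [no documented food-safety management system is in place? yes] AND [the establishment imports ingredients from outside the territory? no] → not satisfied.
rule 8 — Supervised Operation: [the premises are not registered with the local authority? no] AND [the water supply is from an approved source? no] → not satisfied.
rule 4 — Designated Outlet: the establishment handles raw meat? no; no products of animal origin are served? no; the establishment supplies food directly to the final consumer? yes — 1 of 3 hold (need ≥2) → not satisfied.
rule 10 — Qualifying Outlet: [Eligible Outlet (rule 6)? no] OR [not a Supervised Operation (rule 8)? yes] OR [Designated Outlet (rule 4)? no] → satisfied.
rule 1 — Class-K Business: Provisional Outlet (rule 9)? no; Registered Operation (rule 3)? no; Qualifying Outlet (rule 10)? yes — 1 of 3 hold (need ≥2) → not satisfied.

No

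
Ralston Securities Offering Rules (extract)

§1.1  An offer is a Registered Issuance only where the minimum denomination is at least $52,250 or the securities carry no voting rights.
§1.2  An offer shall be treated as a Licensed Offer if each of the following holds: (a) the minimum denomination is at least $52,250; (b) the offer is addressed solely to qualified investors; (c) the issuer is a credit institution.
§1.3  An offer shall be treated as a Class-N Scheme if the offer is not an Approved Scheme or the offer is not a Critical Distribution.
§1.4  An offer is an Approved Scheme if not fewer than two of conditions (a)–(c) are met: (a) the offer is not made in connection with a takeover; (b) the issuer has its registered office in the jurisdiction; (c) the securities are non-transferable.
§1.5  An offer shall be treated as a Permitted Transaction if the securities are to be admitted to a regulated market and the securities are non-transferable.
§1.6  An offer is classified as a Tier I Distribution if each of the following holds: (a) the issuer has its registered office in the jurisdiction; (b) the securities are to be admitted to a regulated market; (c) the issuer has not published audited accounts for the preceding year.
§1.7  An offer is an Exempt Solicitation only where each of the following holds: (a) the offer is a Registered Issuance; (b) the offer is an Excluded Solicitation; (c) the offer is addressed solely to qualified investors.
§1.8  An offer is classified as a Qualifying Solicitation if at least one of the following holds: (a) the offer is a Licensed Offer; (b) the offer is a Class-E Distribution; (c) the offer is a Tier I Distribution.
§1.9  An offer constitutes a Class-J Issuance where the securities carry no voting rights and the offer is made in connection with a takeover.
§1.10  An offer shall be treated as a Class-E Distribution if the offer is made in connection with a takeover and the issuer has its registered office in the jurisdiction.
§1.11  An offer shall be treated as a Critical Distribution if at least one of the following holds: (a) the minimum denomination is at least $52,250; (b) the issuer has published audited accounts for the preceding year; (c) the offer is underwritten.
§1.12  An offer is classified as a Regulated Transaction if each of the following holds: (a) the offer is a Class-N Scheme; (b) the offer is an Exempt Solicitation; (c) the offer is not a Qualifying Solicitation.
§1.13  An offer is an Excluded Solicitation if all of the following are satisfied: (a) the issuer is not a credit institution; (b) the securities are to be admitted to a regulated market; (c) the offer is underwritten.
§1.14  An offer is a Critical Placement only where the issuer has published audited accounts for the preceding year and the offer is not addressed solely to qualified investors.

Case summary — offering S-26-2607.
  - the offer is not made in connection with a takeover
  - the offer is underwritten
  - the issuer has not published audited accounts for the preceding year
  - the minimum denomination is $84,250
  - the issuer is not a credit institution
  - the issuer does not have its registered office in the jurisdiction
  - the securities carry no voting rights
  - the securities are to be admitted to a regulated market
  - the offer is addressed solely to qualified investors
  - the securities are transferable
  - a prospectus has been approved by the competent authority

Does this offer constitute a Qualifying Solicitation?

Under §1.2: minimum denomination: $84,250 ≥ $52,250? yes; and the offer is addressed solely to qualified investors? yes; and the issuer is a credit institution? no. So the offer is not a Licensed Offer.
Under §1.10: the offer is made in connection with a takeover? no; and the issuer has its registered office in the jurisdiction? no. So the offer is not a Class-E Distribution.
Under §1.6: the issuer has its registered office in the jurisdiction? no; and the securities are to be admitted to a regulated market? yes; and the issuer has not published audited accounts for the preceding year? yes. So the offer is not a Tier I Distribution.
Under §1.8: Licensed Offer (§1.2)? no; or Class-E Distribution (§1.10)? no; or Tier I Distribution (§1.6)? no. So the offer is not a Qualifying Solicitation.

No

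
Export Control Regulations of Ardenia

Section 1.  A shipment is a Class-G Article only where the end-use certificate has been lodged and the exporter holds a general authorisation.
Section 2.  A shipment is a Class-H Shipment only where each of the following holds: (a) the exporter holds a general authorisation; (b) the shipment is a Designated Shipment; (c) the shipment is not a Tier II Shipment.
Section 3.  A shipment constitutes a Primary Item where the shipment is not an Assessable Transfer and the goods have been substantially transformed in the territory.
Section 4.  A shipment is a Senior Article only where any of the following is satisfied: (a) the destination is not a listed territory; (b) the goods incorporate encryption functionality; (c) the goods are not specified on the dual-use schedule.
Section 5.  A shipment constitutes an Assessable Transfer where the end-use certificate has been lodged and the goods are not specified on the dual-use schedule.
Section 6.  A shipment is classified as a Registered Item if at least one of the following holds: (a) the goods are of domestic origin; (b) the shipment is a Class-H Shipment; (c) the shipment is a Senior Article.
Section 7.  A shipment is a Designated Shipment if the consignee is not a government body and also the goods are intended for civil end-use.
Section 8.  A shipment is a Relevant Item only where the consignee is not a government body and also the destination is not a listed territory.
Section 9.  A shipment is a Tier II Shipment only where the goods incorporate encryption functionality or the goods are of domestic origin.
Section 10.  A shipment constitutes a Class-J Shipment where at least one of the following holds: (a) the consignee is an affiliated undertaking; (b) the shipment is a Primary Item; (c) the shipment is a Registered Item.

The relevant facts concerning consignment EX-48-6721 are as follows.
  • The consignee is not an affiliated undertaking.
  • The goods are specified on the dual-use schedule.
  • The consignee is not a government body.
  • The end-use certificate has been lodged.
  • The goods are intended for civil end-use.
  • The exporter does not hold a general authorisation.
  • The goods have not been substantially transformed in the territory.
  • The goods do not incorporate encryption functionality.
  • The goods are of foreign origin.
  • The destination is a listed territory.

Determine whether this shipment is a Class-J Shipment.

No

section 5 — Assessable Transfer: [the end-use certificate has been lodged? yes] AND [the goods are not specified on the dual-use schedule? no] → not satisfied.
section 3 — Primary Item: [not an Assessable Transfer (section 5)? yes] AND [the goods have been substantially transformed in the territory? no] → not satisfied.
section 7 — Designated Shipment: [the consignee is not a government body? yes] AND [the goods are intended for civil end-use? yes] → satisfied.
section 9 — Tier II Shipment: [the goods incorporate encryption functionality? no] OR [the goods are of domestic origin? no] → not satisfied.
section 2 — Class-H Shipment: [the exporter holds a general authorisation? no] AND [Designated Shipment (section 7)? yes] AND [not a Tier II Shipment (section 9)? yes] → not satisfied.
section 4 — Senior Article: [the destination is not a listed territory? no] OR [the goods incorporate encryption functionality? no] OR [the goods are not specified on the dual-use schedule? no] → not satisfied.
section 6 — Registered Item: [the goods are of domestic origin? no] OR [Class-H Shipment (section 2)? no] OR [Senior Article (section 4)? no] → not satisfied.
section 10 — Class-J Shipment: [the consignee is an affiliated undertaking? no] OR [Primary Item (section 3)? no] OR [Registered Item (section 6)? no] → not satisfied.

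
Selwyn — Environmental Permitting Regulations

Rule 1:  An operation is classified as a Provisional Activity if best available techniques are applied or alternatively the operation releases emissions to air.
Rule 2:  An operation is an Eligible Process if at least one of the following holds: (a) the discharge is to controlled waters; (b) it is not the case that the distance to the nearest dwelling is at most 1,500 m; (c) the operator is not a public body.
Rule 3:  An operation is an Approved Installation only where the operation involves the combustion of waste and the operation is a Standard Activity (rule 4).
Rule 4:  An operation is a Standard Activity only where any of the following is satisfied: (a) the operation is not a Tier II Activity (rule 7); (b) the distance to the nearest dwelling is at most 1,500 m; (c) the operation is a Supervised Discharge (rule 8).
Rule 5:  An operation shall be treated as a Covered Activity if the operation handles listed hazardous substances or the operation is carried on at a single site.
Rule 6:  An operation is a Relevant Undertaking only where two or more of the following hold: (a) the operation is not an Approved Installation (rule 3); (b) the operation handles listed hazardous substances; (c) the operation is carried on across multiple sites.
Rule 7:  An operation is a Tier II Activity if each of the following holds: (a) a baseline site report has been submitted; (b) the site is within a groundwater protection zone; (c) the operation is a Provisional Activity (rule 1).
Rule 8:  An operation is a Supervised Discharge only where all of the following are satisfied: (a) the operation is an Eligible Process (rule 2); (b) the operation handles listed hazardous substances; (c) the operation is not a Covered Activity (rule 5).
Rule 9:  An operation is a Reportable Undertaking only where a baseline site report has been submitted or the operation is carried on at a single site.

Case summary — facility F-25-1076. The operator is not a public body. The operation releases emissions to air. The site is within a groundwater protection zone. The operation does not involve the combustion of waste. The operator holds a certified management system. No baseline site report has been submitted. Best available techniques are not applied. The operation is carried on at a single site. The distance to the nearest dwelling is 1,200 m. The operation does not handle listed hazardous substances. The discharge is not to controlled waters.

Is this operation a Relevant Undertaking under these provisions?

rule 1 — Provisional Activity: [best available techniques are applied? no] OR [the operation releases emissions to air? yes] → satisfied.
rule 7 — Tier II Activity: [a baseline site report has been submitted? no] AND [the site is within a groundwater protection zone? yes] AND [Provisional Activity (rule 1)? yes] → not satisfied.
rule 2 — Eligible Process: [the discharge is to controlled waters? no] OR [distance to the nearest dwelling: 1,200 m ≤ 1,500 m? yes, so negated condition no] OR [the operator is not a public body? yes] → satisfied.
rule 5 — Covered Activity: [the operation handles listed hazardous substances? no] OR [the operation is carried on at a single site? yes] → satisfied.
rule 8 — Supervised Discharge: [Eligible Process (rule 2)? yes] AND [the operation handles listed hazardous substances? no] AND [not a Covered Activity (rule 5)? no] → not satisfied.
rule 4 — Standard Activity: [not a Tier II Activity (rule 7)? yes] OR [distance to the nearest dwelling: 1,200 m ≤ 1,500 m? yes] OR [Supervised Discharge (rule 8)? no] → satisfied.
rule 3 — Approved Installation: [the operation involves the combustion of waste? no] AND [Standard Activity (rule 4)? yes] → not satisfied.
rule 6 — Relevant Undertaking: not an Approved Installation (rule 3)? yes; the operation handles listed hazardous substances? no; the operation is carried on across multiple sites? no — 1 of 3 hold (need ≥2) → not satisfied.

No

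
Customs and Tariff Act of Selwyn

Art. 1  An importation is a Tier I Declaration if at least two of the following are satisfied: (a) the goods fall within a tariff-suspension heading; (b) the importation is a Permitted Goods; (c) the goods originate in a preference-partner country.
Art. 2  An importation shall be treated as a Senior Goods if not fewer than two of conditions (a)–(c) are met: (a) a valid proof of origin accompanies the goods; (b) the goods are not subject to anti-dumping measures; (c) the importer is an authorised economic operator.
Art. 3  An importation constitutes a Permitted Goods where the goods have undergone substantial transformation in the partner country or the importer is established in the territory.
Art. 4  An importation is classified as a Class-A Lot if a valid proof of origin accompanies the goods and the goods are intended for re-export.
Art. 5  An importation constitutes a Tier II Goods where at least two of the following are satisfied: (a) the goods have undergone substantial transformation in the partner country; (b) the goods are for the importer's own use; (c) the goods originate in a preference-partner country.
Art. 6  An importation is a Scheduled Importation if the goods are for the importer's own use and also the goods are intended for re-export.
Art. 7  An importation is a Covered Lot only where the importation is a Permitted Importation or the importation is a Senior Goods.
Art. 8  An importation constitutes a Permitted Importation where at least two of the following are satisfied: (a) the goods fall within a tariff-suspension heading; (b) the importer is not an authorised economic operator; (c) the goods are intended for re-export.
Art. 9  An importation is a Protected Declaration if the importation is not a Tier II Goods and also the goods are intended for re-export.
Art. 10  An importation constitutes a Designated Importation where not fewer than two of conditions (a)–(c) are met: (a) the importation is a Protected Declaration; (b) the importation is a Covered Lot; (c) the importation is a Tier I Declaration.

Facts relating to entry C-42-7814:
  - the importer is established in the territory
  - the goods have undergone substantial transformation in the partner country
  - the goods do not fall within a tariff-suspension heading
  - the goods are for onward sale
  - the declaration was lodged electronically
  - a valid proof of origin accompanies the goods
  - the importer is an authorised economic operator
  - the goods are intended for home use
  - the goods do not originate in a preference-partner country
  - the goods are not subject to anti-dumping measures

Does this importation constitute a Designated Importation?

No

article 5 — Tier II Goods: the goods have undergone substantial transformation in the partner country? yes; the goods are for the importer's own use? no; the goods originate in a preference-partner country? no — 1 of 3 hold (need ≥2) → not satisfied.
article 9 — Protected Declaration: [not a Tier II Goods (article 5)? yes] AND [the goods are intended for re-export? no] → not satisfied.
article 8 — Permitted Importation: the goods fall within a tariff-suspension heading? no; the importer is not an authorised economic operator? no; the goods are intended for re-export? no — 0 of 3 hold (need ≥2) → not satisfied.
article 2 — Senior Goods: a valid proof of origin accompanies the goods? yes; the goods are not subject to anti-dumping measures? yes; the importer is an authorised economic operator? yes — 3 of 3 hold (need ≥2) → satisfied.
article 7 — Covered Lot: [Permitted Importation (article 8)? no] OR [Senior Goods (article 2)? yes] → satisfied.
article 3 — Permitted Goods: [the goods have undergone substantial transformation in the partner country? yes] OR [the importer is established in the territory? yes] → satisfied.
article 1 — Tier I Declaration: the goods fall within a tariff-suspension heading? no; Permitted Goods (article 3)? yes; the goods originate in a preference-partner country? no — 1 of 3 hold (need ≥2) → not satisfied.
article 10 — Designated Importation: Protected Declaration (article 9)? no; Covered Lot (article 7)? yes; Tier I Declaration (article 1)? no — 1 of 3 hold (need ≥2) → not satisfied.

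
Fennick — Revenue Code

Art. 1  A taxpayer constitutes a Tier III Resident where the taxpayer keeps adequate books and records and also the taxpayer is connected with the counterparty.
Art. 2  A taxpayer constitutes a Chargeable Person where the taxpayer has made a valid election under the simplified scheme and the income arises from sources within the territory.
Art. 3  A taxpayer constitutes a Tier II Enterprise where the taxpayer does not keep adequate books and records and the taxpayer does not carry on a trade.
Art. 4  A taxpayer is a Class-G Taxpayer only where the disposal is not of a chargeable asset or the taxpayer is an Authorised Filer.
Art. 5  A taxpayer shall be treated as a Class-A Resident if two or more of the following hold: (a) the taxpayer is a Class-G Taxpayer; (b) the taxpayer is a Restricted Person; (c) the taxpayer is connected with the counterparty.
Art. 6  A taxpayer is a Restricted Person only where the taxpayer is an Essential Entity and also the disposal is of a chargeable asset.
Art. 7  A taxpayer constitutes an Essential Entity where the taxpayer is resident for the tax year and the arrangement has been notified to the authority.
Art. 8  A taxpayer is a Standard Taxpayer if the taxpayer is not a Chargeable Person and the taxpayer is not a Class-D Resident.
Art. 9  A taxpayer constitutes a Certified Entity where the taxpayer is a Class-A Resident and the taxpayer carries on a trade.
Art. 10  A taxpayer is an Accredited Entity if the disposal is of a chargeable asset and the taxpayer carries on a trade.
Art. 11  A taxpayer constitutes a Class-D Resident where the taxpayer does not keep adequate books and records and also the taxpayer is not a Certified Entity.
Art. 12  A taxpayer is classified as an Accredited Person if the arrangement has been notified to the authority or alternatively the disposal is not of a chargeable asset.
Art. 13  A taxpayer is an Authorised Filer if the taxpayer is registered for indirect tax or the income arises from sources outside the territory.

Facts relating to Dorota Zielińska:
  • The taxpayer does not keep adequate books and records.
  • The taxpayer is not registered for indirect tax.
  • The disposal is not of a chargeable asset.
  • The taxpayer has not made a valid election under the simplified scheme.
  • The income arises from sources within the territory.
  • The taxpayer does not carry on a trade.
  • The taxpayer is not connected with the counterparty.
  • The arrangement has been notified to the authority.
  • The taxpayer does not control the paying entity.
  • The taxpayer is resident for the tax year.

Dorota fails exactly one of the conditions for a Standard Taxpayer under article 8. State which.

Under article 2: the taxpayer has made a valid election under the simplified scheme? no; and the income arises from sources within the territory? yes. So the taxpayer is not a Chargeable Person.
Under article 13: the taxpayer is registered for indirect tax? no; or the income arises from sources outside the territory? no. So the taxpayer is not an Authorised Filer.
Under article 4: the disposal is not of a chargeable asset? yes; or Authorised Filer (article 13)? no. So the taxpayer is a Class-G Taxpayer.
Under article 7: the taxpayer is resident for the tax year? yes; and the arrangement has been notified to the authority? yes. So the taxpayer is an Essential Entity.
Under article 6: Essential Entity (article 7)? yes; and the disposal is of a chargeable asset? no. So the taxpayer is not a Restricted Person.
Under article 5: Class-G Taxpayer (article 4)? yes; Restricted Person (article 6)? no; the taxpayer is connected with the counterparty? no — 1 of 3 hold (need ≥2) → not satisfied.
Under article 9: Class-A Resident (article 5)? no; and the taxpayer carries on a trade? no. So the taxpayer is not a Certified Entity.
Under article 11: the taxpayer does not keep adequate books and records? yes; and not a Certified Entity (article 9)? yes. So the taxpayer is a Class-D Resident.
Under article 8: not a Chargeable Person (article 2)? yes; and not a Class-D Resident (article 11)? no. So the taxpayer is not a Standard Taxpayer.

Class-D Resident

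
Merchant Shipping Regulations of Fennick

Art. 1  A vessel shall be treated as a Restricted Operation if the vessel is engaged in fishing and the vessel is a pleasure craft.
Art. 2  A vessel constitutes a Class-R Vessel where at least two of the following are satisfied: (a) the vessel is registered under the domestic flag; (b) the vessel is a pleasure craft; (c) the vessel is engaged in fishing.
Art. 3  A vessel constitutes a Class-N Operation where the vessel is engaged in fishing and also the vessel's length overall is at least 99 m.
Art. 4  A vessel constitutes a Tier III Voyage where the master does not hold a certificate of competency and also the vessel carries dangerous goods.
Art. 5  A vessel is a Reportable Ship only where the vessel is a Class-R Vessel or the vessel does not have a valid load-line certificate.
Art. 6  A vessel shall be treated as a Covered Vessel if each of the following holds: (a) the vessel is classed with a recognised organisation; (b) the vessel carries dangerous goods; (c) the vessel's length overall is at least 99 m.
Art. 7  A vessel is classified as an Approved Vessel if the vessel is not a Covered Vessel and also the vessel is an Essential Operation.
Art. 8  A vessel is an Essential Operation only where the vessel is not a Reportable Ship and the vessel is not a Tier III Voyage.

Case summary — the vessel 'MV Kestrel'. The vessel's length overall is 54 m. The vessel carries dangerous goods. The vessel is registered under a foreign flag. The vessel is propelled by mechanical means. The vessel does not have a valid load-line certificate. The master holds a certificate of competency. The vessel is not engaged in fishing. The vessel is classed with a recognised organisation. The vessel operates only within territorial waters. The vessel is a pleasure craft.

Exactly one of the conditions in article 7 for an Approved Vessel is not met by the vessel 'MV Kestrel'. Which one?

article 6 — Covered Vessel: [the vessel is classed with a recognised organisation? yes] AND [the vessel carries dangerous goods? yes] AND [vessel's length overall: 54 m ≥ 99 m? no] → not satisfied.
article 2 — Class-R Vessel: the vessel is registered under the domestic flag? no; the vessel is a pleasure craft? yes; the vessel is engaged in fishing? no — 1 of 3 hold (need ≥2) → not satisfied.
article 5 — Reportable Ship: [Class-R Vessel (article 2)? no] OR [the vessel does not have a valid load-line certificate? yes] → satisfied.
article 4 — Tier III Voyage: [the master does not hold a certificate of competency? no] AND [the vessel carries dangerous goods? yes] → not satisfied.
article 8 — Essential Operation: [not a Reportable Ship (article 5)? no] AND [not a Tier III Voyage (article 4)? yes] → not satisfied.
article 7 — Approved Vessel: [not a Covered Vessel (article 6)? yes] AND [Essential Operation (article 8)? no] → not satisfied.

Essential Operation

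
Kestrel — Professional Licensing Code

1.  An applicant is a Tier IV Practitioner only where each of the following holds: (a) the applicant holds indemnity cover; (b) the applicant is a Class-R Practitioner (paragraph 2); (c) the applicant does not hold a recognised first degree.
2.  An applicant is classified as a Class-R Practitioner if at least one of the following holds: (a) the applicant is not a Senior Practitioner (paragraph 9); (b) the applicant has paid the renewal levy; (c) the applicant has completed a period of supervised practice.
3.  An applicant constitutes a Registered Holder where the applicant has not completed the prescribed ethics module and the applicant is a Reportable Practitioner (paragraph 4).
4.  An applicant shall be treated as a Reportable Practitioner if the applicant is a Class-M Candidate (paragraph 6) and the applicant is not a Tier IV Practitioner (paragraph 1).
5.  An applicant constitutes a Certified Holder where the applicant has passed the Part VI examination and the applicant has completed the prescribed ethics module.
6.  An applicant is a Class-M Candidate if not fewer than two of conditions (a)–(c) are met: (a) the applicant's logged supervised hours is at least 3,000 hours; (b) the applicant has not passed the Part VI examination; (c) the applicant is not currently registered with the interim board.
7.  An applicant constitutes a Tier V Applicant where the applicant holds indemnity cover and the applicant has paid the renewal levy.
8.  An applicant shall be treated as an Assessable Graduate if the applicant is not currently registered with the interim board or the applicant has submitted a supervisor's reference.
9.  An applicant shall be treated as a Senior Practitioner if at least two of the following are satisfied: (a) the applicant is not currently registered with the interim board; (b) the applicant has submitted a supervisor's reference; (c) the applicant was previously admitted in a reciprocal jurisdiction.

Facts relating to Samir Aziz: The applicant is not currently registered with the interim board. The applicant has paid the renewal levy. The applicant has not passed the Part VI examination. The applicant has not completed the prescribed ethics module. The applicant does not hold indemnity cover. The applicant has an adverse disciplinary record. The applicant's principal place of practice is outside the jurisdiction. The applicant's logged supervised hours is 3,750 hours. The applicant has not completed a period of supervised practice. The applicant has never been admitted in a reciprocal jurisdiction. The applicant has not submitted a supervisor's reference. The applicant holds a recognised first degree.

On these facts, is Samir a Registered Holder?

Yes

Under paragraph 6: applicant's logged supervised hours: 3,750 hours ≥ 3,000 hours? yes; the applicant has not passed the Part VI examination? yes; the applicant is not currently registered with the interim board? yes — 3 of 3 hold (need ≥2) → satisfied.
Under paragraph 9: the applicant is not currently registered with the interim board? yes; the applicant has submitted a supervisor's reference? no; the applicant was previously admitted in a reciprocal jurisdiction? no — 1 of 3 hold (need ≥2) → not satisfied.
Under paragraph 2: not a Senior Practitioner (paragraph 9)? yes; or the applicant has paid the renewal levy? yes; or the applicant has completed a period of supervised practice? no. So the applicant is a Class-R Practitioner.
Under paragraph 1: the applicant holds indemnity cover? no; and Class-R Practitioner (paragraph 2)? yes; and the applicant does not hold a recognised first degree? no. So the applicant is not a Tier IV Practitioner.
Under paragraph 4: Class-M Candidate (paragraph 6)? yes; and not a Tier IV Practitioner (paragraph 1)? yes. So the applicant is a Reportable Practitioner.
Under paragraph 3: the applicant has not completed the prescribed ethics module? yes; and Reportable Practitioner (paragraph 4)? yes. So the applicant is a Registered Holder.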